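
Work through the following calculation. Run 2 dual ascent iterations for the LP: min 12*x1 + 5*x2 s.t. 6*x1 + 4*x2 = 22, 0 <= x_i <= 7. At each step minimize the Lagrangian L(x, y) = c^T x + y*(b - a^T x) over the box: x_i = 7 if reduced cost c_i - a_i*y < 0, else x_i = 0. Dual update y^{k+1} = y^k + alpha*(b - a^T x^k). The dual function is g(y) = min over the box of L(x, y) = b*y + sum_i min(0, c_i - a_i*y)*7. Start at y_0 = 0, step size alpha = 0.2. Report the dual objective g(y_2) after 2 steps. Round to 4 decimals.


Dual ascent for LP: min 12*x1 + 5*x2, 6*x1 + 4*x2 = 22, 0 <= x_i <= 7
Step 1: y^k = 0.0, reduced costs: (12.0, 5.0)
  x^k = (0.0, 0.0), subgradient = b - a^T x = 22.0
  y^{k+1} = 0.0 + 0.2*22.0 = 4.4
Step 2: y^k = 4.4, reduced costs: (-14.4, -12.6)
  x^k = (7.0, 7.0), subgradient = b - a^T x = -48.0
  y^{k+1} = 4.4 + 0.2*-48.0 = -5.2
Dual objective at y_2 = -5.2: reduced costs (43.2, 25.8), box minimizer x = (0.0, 0.0)
g(y_2) = b*y + (c1 - a1*y)*x1 + (c2 - a2*y)*x2 = 22*(-5.2) + 43.2*0.0 + 25.8*0.0 = -114.4 + 0.0 + 0.0 = -114.4


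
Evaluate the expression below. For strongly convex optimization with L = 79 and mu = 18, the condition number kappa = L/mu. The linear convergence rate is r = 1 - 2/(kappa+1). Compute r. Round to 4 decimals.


Step 1: Compute the condition number.
kappa = L/mu = 79/18 = 4.3889
Step 2: Compute the convergence rate.
r = 1 - 2/(kappa + 1) = 1 - 2*mu/(L + mu) = (L - mu)/(L + mu) = 61/97 = 0.6289


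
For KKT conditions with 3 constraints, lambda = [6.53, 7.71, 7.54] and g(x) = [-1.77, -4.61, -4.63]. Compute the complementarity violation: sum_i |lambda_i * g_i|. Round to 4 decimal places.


KKT complementary slackness check:
lambda_1 * g_1 = 6.53 * -1.77 = -11.5581
lambda_2 * g_2 = 7.71 * -4.61 = -35.5431
lambda_3 * g_3 = 7.54 * -4.63 = -34.9102
Total violation = 11.5581 + 35.5431 + 34.9102 = 82.0114


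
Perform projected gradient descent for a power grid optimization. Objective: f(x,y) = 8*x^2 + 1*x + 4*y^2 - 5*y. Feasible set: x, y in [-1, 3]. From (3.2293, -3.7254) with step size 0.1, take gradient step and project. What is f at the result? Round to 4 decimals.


Step 1: Compute gradient at (3.2293, -3.7254).
grad_x = 2*8*3.2293 + 1 = 52.6688
grad_y = 2*4*-3.7254 - 5 = -34.8032
Step 2: Gradient step.
x_raw = 3.2293 - 0.1*52.6688 = -2.0376
y_raw = -3.7254 - 0.1*-34.8032 = -0.2451
Step 3: Project onto [-1, 3].
x_proj = clip(-2.0376) = -1.0
y_proj = clip(-0.2451) = -0.2451
Step 4: Evaluate f.
f(-1.0, -0.2451) = 8.4657


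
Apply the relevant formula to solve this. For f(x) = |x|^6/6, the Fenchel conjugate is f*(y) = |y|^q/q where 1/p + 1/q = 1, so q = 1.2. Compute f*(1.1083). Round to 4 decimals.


The conjugate exponent q satisfies 1/p + 1/q = 1.
p = 6, so q = 6/(6 - 1) = 1.2
|y|^q = 1.1083^1.2 = 1.1313
f*(1.1083) = 1.1313 / 1.2 = 0.9428


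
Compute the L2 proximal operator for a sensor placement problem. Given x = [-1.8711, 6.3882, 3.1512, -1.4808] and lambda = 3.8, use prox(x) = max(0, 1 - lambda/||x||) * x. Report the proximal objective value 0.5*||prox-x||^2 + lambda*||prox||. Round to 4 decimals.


Step 1: Compute ||x||.
||x|| = 7.5122
Step 2: Compute scaling factor.
scale = max(0, 1 - 3.8/7.5122) = 0.4942
Step 3: prox(x) = [-0.9246, 3.1568, 1.5572, -0.7317]
||prox(x)|| = 3.7122
Step 4: Proximal objective.
0.5*||prox-x||^2 = 7.22
lambda*||prox|| = 14.1064
Total = 21.3263


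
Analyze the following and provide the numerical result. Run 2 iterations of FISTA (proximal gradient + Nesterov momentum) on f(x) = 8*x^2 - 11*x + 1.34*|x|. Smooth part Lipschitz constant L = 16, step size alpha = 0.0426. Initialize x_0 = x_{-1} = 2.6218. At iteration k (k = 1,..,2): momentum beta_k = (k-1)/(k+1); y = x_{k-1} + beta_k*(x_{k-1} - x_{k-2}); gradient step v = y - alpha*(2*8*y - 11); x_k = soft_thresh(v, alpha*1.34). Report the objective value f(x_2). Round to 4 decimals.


FISTA on f(x) = 8*x^2 - 11*x + 1.34*|x|
L = 16, alpha = 0.0426
Iteration 1: beta = 0.0, y = 2.6218 + 0.0*(2.6218 - 2.6218) = 2.6218
  grad(y) = 30.9488, v = y - alpha*grad = 1.3034
  prox(v) = soft_thresh(1.3034, 0.0571) = 1.2463
Iteration 2: beta = 0.3333, y = 1.2463 + 0.3333*(1.2463 - 2.6218) = 0.7878
  grad(y) = 1.6047, v = y - alpha*grad = 0.7194
  prox(v) = soft_thresh(0.7194, 0.0571) = 0.6624
f(x_2) = 8*0.6624^2 - 11*0.6624 + 1.34*|0.6624| = -2.8886


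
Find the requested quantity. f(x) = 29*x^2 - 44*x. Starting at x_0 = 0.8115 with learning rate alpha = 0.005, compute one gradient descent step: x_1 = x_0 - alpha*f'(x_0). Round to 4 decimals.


We compute the gradient at x_0 and apply the update.
f'(x) = 58*x - 44
f'(0.8115) = 58*0.8115 - 44 = 3.067
x_1 = 0.8115 - 0.005*3.067 = 0.7962


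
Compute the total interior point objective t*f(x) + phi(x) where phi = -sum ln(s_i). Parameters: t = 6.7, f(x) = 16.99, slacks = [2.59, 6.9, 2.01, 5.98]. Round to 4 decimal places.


Step 1: Compute log-barrier.
ln values: [0.9517, 1.9315, 0.6981, 1.7884]
phi = -(0.9517 + 1.9315 + 0.6981 + 1.7884) = -5.3697
Step 2: Compute augmented objective.
t*f(x) = 6.7*16.99 = 113.833
Total = 113.833 - 5.3697 = 108.4633


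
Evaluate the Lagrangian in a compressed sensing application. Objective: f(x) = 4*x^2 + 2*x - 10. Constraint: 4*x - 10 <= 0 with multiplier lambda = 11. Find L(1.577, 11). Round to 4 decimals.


Step 1: Evaluate f(x).
f(1.577) = 4*1.577^2 + 2*1.577 - 10 = 3.1017
Step 2: Evaluate g(x).
g(1.577) = 4*1.577 - 10 = -3.692
Step 3: Compute Lagrangian.
L = 3.1017 + 11*-3.692 = -37.5103


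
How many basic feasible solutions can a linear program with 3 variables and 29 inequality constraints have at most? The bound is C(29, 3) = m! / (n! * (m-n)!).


Each vertex corresponds to some choice of n active constraints out of m, so the number of vertices is at most C(m, n) = m! / (n!(m-n)!).
m = 29, n = 3
Numerator: 29 * 28 * 27
Denominator: 3! = 6
C(29, 3) = 3654


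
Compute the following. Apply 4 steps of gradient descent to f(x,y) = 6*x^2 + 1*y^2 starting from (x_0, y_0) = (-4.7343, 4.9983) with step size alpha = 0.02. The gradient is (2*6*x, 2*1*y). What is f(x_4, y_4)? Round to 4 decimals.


Gradient descent on f(x,y) = 6*x^2 + 1*y^2.
Starting point: (-4.7343, 4.9983), alpha = 0.02
Step 1: grad_x = 2*6*-4.7343 = -56.8116, grad_y = 2*1*4.9983 = 9.9966
  x_1 = -4.7343 - 0.02*-56.8116 = -3.5981
  y_1 = 4.9983 - 0.02*9.9966 = 4.7984
Step 2: grad_x = 2*6*-3.5981 = -43.1768, grad_y = 2*1*4.7984 = 9.5967
  x_2 = -3.5981 - 0.02*-43.1768 = -2.7345
  y_2 = 4.7984 - 0.02*9.5967 = 4.6064
Step 3: grad_x = 2*6*-2.7345 = -32.8144, grad_y = 2*1*4.6064 = 9.2129
  x_3 = -2.7345 - 0.02*-32.8144 = -2.0782
  y_3 = 4.6064 - 0.02*9.2129 = 4.4222
Step 4: grad_x = 2*6*-2.0782 = -24.9389, grad_y = 2*1*4.4222 = 8.8444
  x_4 = -2.0782 - 0.02*-24.9389 = -1.5795
  y_4 = 4.4222 - 0.02*8.8444 = 4.2453
f(-1.5795, 4.2453) = 6*(-1.5795)^2 + 1*4.2453^2 = 32.9907


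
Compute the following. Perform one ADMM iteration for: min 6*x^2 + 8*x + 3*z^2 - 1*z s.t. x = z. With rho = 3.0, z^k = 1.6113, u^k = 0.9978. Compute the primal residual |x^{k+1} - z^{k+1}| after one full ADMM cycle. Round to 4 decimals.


ADMM iteration with rho = 3.0, z^k = 1.6113, u^k = 0.9978
Step 1: x-update.
Minimize 6*x^2 + 8*x + (3.0/2)*(x - 1.6113 + 0.9978)^2
FOC: (2*6 + 3.0)*x = -8 + 3.0*(1.6113 - 0.9978)
x^{k+1} = -0.4106
Step 2: z-update.
Minimize 3*z^2 - 1*z + (3.0/2)*(-0.4106 - z + 0.9978)^2
FOC: (2*3 + 3.0)*z = 1 + 3.0*(-0.4106 + 0.9978)
z^{k+1} = 0.3068
Step 3: u-update.
u^{k+1} = 0.9978 - 0.4106 - 0.3068 = 0.2803
Step 4: Primal residual = |-0.4106 - 0.3068| = 0.7175


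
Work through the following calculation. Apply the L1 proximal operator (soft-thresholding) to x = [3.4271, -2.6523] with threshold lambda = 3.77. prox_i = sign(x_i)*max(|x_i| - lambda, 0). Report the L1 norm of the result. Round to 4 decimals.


Soft-thresholding with lambda = 3.77:
prox(3.4271) = sign(3.4271)*max(|3.4271| - 3.77, 0) = 0.0
prox(-2.6523) = sign(-2.6523)*max(|-2.6523| - 3.77, 0) = 0.0
prox(x) = [0.0, 0.0]
||prox(x)||_1 = 0.0 + 0.0 = 0.0


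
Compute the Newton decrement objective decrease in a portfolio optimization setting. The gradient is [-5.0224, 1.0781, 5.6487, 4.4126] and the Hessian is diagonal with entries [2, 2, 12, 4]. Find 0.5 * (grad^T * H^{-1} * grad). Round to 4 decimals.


Step 1: H is diagonal, so H^(-1) * g = [-2.5112, 0.5391, 0.4707, 1.1032].
Step 2: g^T H^(-1) g = sum_i g_i^2 / H_ii
  = (-5.0224)^2/2 + (1.0781)^2/2 + (5.6487)^2/12 + (4.4126)^2/4
  = 12.6123 + 0.5811 + 2.659 + 4.8678 = 20.7201
Step 3: Objective decrease = 0.5 * g^T H^(-1) g = 10.3601


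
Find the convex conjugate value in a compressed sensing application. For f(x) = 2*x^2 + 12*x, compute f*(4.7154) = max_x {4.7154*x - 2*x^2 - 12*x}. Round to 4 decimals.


f*(y) = sup_x {y*x - a*x^2 - b*x} = sup_x {(y-b)*x - a*x^2}
FOC: (y - b) - 2a*x = 0 => x* = (y - b)/(2a)
x* = (4.7154 - 12)/(2*2) = -1.8212
f*(4.7154) = (y-b)^2/(4a) = (4.7154 - 12)^2/(4*2)
= 53.0654/8 = 6.6332


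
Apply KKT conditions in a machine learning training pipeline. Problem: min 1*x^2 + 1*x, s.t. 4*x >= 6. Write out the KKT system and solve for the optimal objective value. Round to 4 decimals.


Step 1: Try lambda = 0 (constraint inactive).
x_unc = -1/(2*1) = -0.5
Check: 4*-0.5 = -2.0 < 6 -- violated!
Step 2: Constraint must be active: 4*x = 6
x* = 6/4 = 1.5
lambda = (2*1*1.5 + 1)/4 = 1.0
Step 3: Compute optimal value.
f(x*) = 1*1.5^2 + 1*1.5 = 3.75


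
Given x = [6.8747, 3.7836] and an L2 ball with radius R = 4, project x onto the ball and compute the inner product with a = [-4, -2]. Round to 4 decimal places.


Step 1: Compute ||x|| (intermediates to 6 decimals).
||x|| = sqrt(6.8747^2 + 3.7836^2) = 7.84711
Step 2: Project.
Since ||x|| > R, scale = R/||x|| = 4/7.84711 = 0.509742, proj(x) = scale * x
proj(x) = [3.504323, 1.92866]
Step 3: Dot product.
a^T * proj(x) = -4*3.504323 - 2*1.92866 = -17.8746


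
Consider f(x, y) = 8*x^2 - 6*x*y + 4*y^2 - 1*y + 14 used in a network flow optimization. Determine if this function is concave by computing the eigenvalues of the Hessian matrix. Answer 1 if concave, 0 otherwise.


The Hessian of f(x,y) = 8*x^2 - 6*x*y + 4*y^2 - 1*y + 14 is:
H = [[16, -6], [-6, 8]]
Trace = 16 + 8 = 24
Determinant = 16*8 - (-6)^2 = 92
Discriminant = (24)^2 - 4*92 = 208.0
Eigenvalues: lambda_1 = 4.7889, lambda_2 = 19.2111
The function is not concave.

0


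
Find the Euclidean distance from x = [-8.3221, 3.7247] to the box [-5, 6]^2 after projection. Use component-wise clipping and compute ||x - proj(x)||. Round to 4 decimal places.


Project each component onto [-5, 6].
clip(-8.3221) = -5.0, clip(3.7247) = 3.7247
Projection = [-5.0, 3.7247]
Squared diffs: [11.0363, 0.0]
Distance = sqrt(11.0363) = 3.3221


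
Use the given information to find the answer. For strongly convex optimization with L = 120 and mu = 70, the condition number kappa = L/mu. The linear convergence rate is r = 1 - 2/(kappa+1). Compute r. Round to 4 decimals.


Step 1: Compute the condition number.
kappa = L/mu = 120/70 = 1.7143
Step 2: Compute the convergence rate.
r = 1 - 2/(kappa + 1) = 1 - 2*mu/(L + mu) = (L - mu)/(L + mu) = 50/190 = 0.2632


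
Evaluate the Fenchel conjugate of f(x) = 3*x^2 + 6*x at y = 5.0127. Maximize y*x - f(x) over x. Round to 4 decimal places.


f*(y) = sup_x {y*x - a*x^2 - b*x} = sup_x {(y-b)*x - a*x^2}
FOC: (y - b) - 2a*x = 0 => x* = (y - b)/(2a)
x* = (5.0127 - 6)/(2*3) = -0.1646
f*(5.0127) = (y-b)^2/(4a) = (5.0127 - 6)^2/(4*3)
= 0.9748/12 = 0.0812


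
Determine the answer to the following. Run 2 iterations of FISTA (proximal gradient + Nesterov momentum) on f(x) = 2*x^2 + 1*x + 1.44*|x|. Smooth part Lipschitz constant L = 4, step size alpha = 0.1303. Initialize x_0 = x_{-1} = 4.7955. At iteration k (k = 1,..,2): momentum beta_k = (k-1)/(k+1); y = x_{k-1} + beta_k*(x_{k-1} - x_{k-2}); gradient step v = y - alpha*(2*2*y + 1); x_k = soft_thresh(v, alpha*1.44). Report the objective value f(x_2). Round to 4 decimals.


FISTA on f(x) = 2*x^2 + 1*x + 1.44*|x|
L = 4, alpha = 0.1303
Iteration 1: beta = 0.0, y = 4.7955 + 0.0*(4.7955 - 4.7955) = 4.7955
  grad(y) = 20.182, v = y - alpha*grad = 2.1658
  prox(v) = soft_thresh(2.1658, 0.1876) = 1.9782
Iteration 2: beta = 0.3333, y = 1.9782 + 0.3333*(1.9782 - 4.7955) = 1.039
  grad(y) = 5.1562, v = y - alpha*grad = 0.3672
  prox(v) = soft_thresh(0.3672, 0.1876) = 0.1796
f(x_2) = 2*0.1796^2 + 1*0.1796 + 1.44*|0.1796| = 0.5026


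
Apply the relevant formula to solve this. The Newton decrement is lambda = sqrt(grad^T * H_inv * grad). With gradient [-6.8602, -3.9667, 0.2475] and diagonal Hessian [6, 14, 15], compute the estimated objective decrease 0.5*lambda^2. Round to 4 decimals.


Step 1: H is diagonal, so H^(-1) * g = [-1.1434, -0.2833, 0.0165].
Step 2: g^T H^(-1) g = sum_i g_i^2 / H_ii
  = (-6.8602)^2/6 + (-3.9667)^2/14 + (0.2475)^2/15
  = 7.8437 + 1.1239 + 0.0041 = 8.9717
Step 3: Objective decrease = 0.5 * g^T H^(-1) g = 4.4859


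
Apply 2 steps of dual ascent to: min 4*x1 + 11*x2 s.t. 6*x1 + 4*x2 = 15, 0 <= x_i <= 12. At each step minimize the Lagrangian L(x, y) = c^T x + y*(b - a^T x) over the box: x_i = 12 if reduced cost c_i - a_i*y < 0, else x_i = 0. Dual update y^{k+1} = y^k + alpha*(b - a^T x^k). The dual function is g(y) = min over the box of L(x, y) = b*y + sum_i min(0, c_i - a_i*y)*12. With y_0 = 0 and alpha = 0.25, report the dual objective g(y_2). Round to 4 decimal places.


Dual ascent for LP: min 4*x1 + 11*x2, 6*x1 + 4*x2 = 15, 0 <= x_i <= 12
Step 1: y^k = 0.0, reduced costs: (4.0, 11.0)
  x^k = (0.0, 0.0), subgradient = b - a^T x = 15.0
  y^{k+1} = 0.0 + 0.25*15.0 = 3.75
Step 2: y^k = 3.75, reduced costs: (-18.5, -4.0)
  x^k = (12.0, 12.0), subgradient = b - a^T x = -105.0
  y^{k+1} = 3.75 + 0.25*-105.0 = -22.5
Dual objective at y_2 = -22.5: reduced costs (139.0, 101.0), box minimizer x = (0.0, 0.0)
g(y_2) = b*y + (c1 - a1*y)*x1 + (c2 - a2*y)*x2 = 15*(-22.5) + 139.0*0.0 + 101.0*0.0 = -337.5 + 0.0 + 0.0 = -337.5


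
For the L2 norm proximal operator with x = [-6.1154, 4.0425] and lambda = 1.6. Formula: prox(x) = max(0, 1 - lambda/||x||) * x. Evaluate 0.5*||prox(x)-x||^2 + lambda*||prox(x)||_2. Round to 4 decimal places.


Step 1: Compute ||x||.
||x|| = 7.3308
Step 2: Compute scaling factor.
scale = max(0, 1 - 1.6/7.3308) = 0.7817
Step 3: prox(x) = [-4.7807, 3.1602]
||prox(x)|| = 5.7308
Step 4: Proximal objective.
0.5*||prox-x||^2 = 1.28
lambda*||prox|| = 9.1693
Total = 10.4492


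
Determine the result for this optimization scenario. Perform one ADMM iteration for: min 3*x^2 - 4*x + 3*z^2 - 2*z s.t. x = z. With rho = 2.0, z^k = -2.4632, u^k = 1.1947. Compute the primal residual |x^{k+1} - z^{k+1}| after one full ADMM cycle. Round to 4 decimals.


ADMM iteration with rho = 2.0, z^k = -2.4632, u^k = 1.1947
Step 1: x-update.
Minimize 3*x^2 - 4*x + (2.0/2)*(x + 2.4632 + 1.1947)^2
FOC: (2*3 + 2.0)*x = 4 + 2.0*(-2.4632 - 1.1947)
x^{k+1} = -0.4145
Step 2: z-update.
Minimize 3*z^2 - 2*z + (2.0/2)*(-0.4145 - z + 1.1947)^2
FOC: (2*3 + 2.0)*z = 2 + 2.0*(-0.4145 + 1.1947)
z^{k+1} = 0.4451
Step 3: u-update.
u^{k+1} = 1.1947 - 0.4145 - 0.4451 = 0.3352
Step 4: Primal residual = |-0.4145 - 0.4451| = 0.8595


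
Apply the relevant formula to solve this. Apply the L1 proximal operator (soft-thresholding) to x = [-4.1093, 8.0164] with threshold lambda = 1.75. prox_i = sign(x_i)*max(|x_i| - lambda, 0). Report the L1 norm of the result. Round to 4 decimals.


Soft-thresholding with lambda = 1.75:
prox(-4.1093) = sign(-4.1093)*max(|-4.1093| - 1.75, 0) = -2.3593
prox(8.0164) = sign(8.0164)*max(|8.0164| - 1.75, 0) = 6.2664
prox(x) = [-2.3593, 6.2664]
||prox(x)||_1 = 2.3593 + 6.2664 = 8.6257


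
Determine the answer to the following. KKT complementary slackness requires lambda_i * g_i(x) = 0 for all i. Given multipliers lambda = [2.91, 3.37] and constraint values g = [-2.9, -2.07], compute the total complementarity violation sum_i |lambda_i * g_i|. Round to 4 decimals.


KKT complementary slackness check:
lambda_1 * g_1 = 2.91 * -2.9 = -8.439
lambda_2 * g_2 = 3.37 * -2.07 = -6.9759
Total violation = 8.439 + 6.9759 = 15.4149


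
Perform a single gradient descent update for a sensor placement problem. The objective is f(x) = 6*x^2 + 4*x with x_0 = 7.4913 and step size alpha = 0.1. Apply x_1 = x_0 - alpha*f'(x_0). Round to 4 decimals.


We compute the gradient at x_0 and apply the update.
f'(x) = 12*x + 4
f'(7.4913) = 12*7.4913 + 4 = 93.8956
x_1 = 7.4913 - 0.1*93.8956 = -1.8983


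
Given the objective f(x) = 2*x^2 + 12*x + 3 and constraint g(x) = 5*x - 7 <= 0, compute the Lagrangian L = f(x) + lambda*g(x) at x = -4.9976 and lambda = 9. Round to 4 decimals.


Step 1: Evaluate f(x).
f(-4.9976) = 2*(-4.9976)^2 + 12*(-4.9976) + 3 = -7.0192
Step 2: Evaluate g(x).
g(-4.9976) = 5*-4.9976 - 7 = -31.988
Step 3: Compute Lagrangian.
L = -7.0192 + 9*-31.988 = -294.9112


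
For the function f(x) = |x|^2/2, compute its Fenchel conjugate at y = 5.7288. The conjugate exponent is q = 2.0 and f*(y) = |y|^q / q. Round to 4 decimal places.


The conjugate exponent q satisfies 1/p + 1/q = 1.
p = 2, so q = 2/(2 - 1) = 2.0
|y|^q = 5.7288^2.0 = 32.8191
f*(5.7288) = 32.8191 / 2.0 = 16.4096


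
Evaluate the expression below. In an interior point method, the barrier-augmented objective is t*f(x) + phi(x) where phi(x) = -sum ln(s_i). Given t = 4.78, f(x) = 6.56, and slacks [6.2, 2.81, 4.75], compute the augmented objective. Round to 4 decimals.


Step 1: Compute log-barrier.
ln values: [1.8245, 1.0332, 1.5581]
phi = -(1.8245 + 1.0332 + 1.5581) = -4.4159
Step 2: Compute augmented objective.
t*f(x) = 4.78*6.56 = 31.3568
Total = 31.3568 - 4.4159 = 26.9409


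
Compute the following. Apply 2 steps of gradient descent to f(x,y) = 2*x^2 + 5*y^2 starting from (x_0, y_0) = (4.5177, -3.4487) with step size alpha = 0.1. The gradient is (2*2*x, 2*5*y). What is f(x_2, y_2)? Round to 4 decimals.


Gradient descent on f(x,y) = 2*x^2 + 5*y^2.
Starting point: (4.5177, -3.4487), alpha = 0.1
Step 1: grad_x = 2*2*4.5177 = 18.0708, grad_y = 2*5*-3.4487 = -34.487
  x_1 = 4.5177 - 0.1*18.0708 = 2.7106
  y_1 = -3.4487 - 0.1*-34.487 = 0.0
Step 2: grad_x = 2*2*2.7106 = 10.8425, grad_y = 2*5*0.0 = 0.0
  x_2 = 2.7106 - 0.1*10.8425 = 1.6264
  y_2 = 0.0 - 0.1*0.0 = 0.0
f(1.6264, 0.0) = 2*1.6264^2 + 5*0.0^2 = 5.2902


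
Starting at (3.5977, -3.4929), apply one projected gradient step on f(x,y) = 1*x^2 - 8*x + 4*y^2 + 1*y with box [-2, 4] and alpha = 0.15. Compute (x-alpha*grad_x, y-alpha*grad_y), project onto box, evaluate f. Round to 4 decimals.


Step 1: Compute gradient at (3.5977, -3.4929).
grad_x = 2*1*3.5977 - 8 = -0.8046
grad_y = 2*4*-3.4929 + 1 = -26.9432
Step 2: Gradient step.
x_raw = 3.5977 - 0.15*-0.8046 = 3.7184
y_raw = -3.4929 - 0.15*-26.9432 = 0.5486
Step 3: Project onto [-2, 4].
x_proj = clip(3.7184) = 3.7184
y_proj = clip(0.5486) = 0.5486
Step 4: Evaluate f.
f(3.7184, 0.5486) = -14.1684


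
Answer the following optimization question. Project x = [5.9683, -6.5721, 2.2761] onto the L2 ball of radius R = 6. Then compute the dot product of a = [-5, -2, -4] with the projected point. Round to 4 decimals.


Step 1: Compute ||x|| (intermediates to 6 decimals).
||x|| = sqrt(5.9683^2 + (-6.5721)^2 + 2.2761^2) = 9.16481
Step 2: Project.
Since ||x|| > R, scale = R/||x|| = 6/9.16481 = 0.654678, proj(x) = scale * x
proj(x) = [3.907315, -4.302609, 1.490113]
Step 3: Dot product.
a^T * proj(x) = -5*3.907315 - 2*(-4.302609) - 4*1.490113 = -16.8918


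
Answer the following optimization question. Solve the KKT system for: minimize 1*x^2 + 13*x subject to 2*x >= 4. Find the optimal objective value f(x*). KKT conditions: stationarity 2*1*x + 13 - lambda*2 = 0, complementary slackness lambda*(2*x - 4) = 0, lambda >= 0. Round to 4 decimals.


Step 1: Try lambda = 0 (constraint inactive).
x_unc = -13/(2*1) = -6.5
Check: 2*-6.5 = -13.0 < 4 -- violated!
Step 2: Constraint must be active: 2*x = 4
x* = 4/2 = 2.0
lambda = (2*1*2.0 + 13)/2 = 8.5
Step 3: Compute optimal value.
f(x*) = 1*2.0^2 + 13*2.0 = 30.0


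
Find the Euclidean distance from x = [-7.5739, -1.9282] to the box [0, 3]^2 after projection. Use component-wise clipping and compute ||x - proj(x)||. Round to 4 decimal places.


Project each component onto [0, 3].
clip(-7.5739) = 0.0, clip(-1.9282) = 0.0
Projection = [0.0, 0.0]
Squared diffs: [57.364, 3.718]
Distance = sqrt(61.082) = 7.8155


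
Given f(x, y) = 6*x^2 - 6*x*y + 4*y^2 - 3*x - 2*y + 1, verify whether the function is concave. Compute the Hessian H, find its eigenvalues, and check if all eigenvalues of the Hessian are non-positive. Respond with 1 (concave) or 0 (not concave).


The Hessian of f(x,y) = 6*x^2 - 6*x*y + 4*y^2 - 3*x - 2*y + 1 is:
H = [[12, -6], [-6, 8]]
Trace = 12 + 8 = 20
Determinant = 12*8 - (-6)^2 = 60
Discriminant = (20)^2 - 4*60 = 160.0
Eigenvalues: lambda_1 = 3.6754, lambda_2 = 16.3246
The function is not concave.

0


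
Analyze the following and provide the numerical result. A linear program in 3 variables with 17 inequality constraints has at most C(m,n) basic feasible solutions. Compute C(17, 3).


Each vertex corresponds to some choice of n active constraints out of m, so the number of vertices is at most C(m, n) = m! / (n!(m-n)!).
m = 17, n = 3
Numerator: 17 * 16 * 15
Denominator: 3! = 6
C(17, 3) = 680


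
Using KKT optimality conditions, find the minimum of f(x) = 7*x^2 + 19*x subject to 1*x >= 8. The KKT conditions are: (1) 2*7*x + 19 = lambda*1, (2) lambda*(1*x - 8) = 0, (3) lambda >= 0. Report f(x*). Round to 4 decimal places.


Step 1: Try lambda = 0 (constraint inactive).
x_unc = -19/(2*7) = -1.3571
Check: 1*-1.3571 = -1.3571 < 8 -- violated!
Step 2: Constraint must be active: 1*x = 8
x* = 8/1 = 8.0
lambda = (2*7*8.0 + 19)/1 = 131.0
Step 3: Compute optimal value.
f(x*) = 7*8.0^2 + 19*8.0 = 600.0


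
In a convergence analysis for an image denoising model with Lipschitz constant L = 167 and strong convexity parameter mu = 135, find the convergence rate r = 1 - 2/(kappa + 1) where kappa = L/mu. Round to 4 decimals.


Step 1: Compute the condition number.
kappa = L/mu = 167/135 = 1.237
Step 2: Compute the convergence rate.
r = 1 - 2/(kappa + 1) = 1 - 2*mu/(L + mu) = (L - mu)/(L + mu) = 32/302 = 0.106


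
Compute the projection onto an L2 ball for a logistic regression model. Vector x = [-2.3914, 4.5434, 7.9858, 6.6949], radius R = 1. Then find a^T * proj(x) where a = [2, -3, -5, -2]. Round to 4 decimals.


Step 1: Compute ||x|| (intermediates to 6 decimals).
||x|| = sqrt((-2.3914)^2 + 4.5434^2 + 7.9858^2 + 6.6949^2) = 11.617055
Step 2: Project.
Since ||x|| > R, scale = R/||x|| = 1/11.617055 = 0.08608, proj(x) = scale * x
proj(x) = [-0.205852, 0.391096, 0.687418, 0.576297]
Step 3: Dot product.
a^T * proj(x) = 2*(-0.205852) - 3*0.391096 - 5*0.687418 - 2*0.576297 = -6.1747


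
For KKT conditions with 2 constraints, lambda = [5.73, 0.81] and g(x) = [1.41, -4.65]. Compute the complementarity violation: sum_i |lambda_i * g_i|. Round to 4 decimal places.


KKT complementary slackness check:
lambda_1 * g_1 = 5.73 * 1.41 = 8.0793
lambda_2 * g_2 = 0.81 * -4.65 = -3.7665
Total violation = 8.0793 + 3.7665 = 11.8458


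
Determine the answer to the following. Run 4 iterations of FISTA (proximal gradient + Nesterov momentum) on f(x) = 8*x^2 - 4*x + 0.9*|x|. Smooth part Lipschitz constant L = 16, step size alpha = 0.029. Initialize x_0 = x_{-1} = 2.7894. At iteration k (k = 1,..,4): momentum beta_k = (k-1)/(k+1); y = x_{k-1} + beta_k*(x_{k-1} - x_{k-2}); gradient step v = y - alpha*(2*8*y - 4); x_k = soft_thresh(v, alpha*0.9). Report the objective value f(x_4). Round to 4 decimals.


FISTA on f(x) = 8*x^2 - 4*x + 0.9*|x|
L = 16, alpha = 0.029
Iteration 1: beta = 0.0, y = 2.7894 + 0.0*(2.7894 - 2.7894) = 2.7894
  grad(y) = 40.6304, v = y - alpha*grad = 1.6111
  prox(v) = soft_thresh(1.6111, 0.0261) = 1.585
Iteration 2: beta = 0.3333, y = 1.585 + 0.3333*(1.585 - 2.7894) = 1.1836
  grad(y) = 14.9369, v = y - alpha*grad = 0.7504
  prox(v) = soft_thresh(0.7504, 0.0261) = 0.7243
Iteration 3: beta = 0.5, y = 0.7243 + 0.5*(0.7243 - 1.585) = 0.2939
  grad(y) = 0.7027, v = y - alpha*grad = 0.2735
  prox(v) = soft_thresh(0.2735, 0.0261) = 0.2474
Iteration 4: beta = 0.6, y = 0.2474 + 0.6*(0.2474 - 0.7243) = -0.0387
  grad(y) = -4.6186, v = y - alpha*grad = 0.0953
  prox(v) = soft_thresh(0.0953, 0.0261) = 0.0692
f(x_4) = 8*0.0692^2 - 4*0.0692 + 0.9*|0.0692| = -0.1762


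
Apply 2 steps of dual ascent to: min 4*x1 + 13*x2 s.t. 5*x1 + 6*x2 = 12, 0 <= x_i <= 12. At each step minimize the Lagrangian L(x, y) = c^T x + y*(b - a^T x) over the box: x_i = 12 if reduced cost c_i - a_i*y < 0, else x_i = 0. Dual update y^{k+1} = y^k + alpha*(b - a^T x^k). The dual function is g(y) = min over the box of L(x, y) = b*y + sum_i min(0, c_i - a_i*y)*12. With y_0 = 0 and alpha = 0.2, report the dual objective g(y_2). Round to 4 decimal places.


Dual ascent for LP: min 4*x1 + 13*x2, 5*x1 + 6*x2 = 12, 0 <= x_i <= 12
Step 1: y^k = 0.0, reduced costs: (4.0, 13.0)
  x^k = (0.0, 0.0), subgradient = b - a^T x = 12.0
  y^{k+1} = 0.0 + 0.2*12.0 = 2.4
Step 2: y^k = 2.4, reduced costs: (-8.0, -1.4)
  x^k = (12.0, 12.0), subgradient = b - a^T x = -120.0
  y^{k+1} = 2.4 + 0.2*-120.0 = -21.6
Dual objective at y_2 = -21.6: reduced costs (112.0, 142.6), box minimizer x = (0.0, 0.0)
g(y_2) = b*y + (c1 - a1*y)*x1 + (c2 - a2*y)*x2 = 12*(-21.6) + 112.0*0.0 + 142.6*0.0 = -259.2 + 0.0 + 0.0 = -259.2


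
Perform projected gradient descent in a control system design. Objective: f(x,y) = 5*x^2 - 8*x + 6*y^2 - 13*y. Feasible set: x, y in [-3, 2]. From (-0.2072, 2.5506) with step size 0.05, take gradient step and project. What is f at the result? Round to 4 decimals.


Step 1: Compute gradient at (-0.2072, 2.5506).
grad_x = 2*5*-0.2072 - 8 = -10.072
grad_y = 2*6*2.5506 - 13 = 17.6072
Step 2: Gradient step.
x_raw = -0.2072 - 0.05*-10.072 = 0.2964
y_raw = 2.5506 - 0.05*17.6072 = 1.6702
Step 3: Project onto [-3, 2].
x_proj = clip(0.2964) = 0.2964
y_proj = clip(1.6702) = 1.6702
Step 4: Evaluate f.
f(0.2964, 1.6702) = -6.9068


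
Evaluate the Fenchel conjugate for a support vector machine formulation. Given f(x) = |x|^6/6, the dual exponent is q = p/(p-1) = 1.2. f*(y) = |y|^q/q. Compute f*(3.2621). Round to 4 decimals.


The conjugate exponent q satisfies 1/p + 1/q = 1.
p = 6, so q = 6/(6 - 1) = 1.2
|y|^q = 3.2621^1.2 = 4.1323
f*(3.2621) = 4.1323 / 1.2 = 3.4436


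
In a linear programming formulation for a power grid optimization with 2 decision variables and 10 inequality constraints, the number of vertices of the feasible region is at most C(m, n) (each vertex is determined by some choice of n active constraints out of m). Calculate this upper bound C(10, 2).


Each vertex corresponds to some choice of n active constraints out of m, so the number of vertices is at most C(m, n) = m! / (n!(m-n)!).
m = 10, n = 2
Numerator: 10 * 9
Denominator: 2! = 2
C(10, 2) = 45


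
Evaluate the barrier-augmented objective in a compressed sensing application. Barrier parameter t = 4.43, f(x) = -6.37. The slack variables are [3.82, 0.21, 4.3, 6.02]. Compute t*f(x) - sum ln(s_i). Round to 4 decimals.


Step 1: Compute log-barrier.
ln values: [1.3403, -1.5606, 1.4586, 1.7951]
phi = -(1.3403 - 1.5606 + 1.4586 + 1.7951) = -3.0333
Step 2: Compute augmented objective.
t*f(x) = 4.43*-6.37 = -28.2191
Total = -28.2191 - 3.0333 = -31.2524


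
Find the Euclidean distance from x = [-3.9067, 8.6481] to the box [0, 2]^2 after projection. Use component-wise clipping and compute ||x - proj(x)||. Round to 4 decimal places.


Project each component onto [0, 2].
clip(-3.9067) = 0.0, clip(8.6481) = 2.0
Projection = [0.0, 2.0]
Squared diffs: [15.2623, 44.1972]
Distance = sqrt(59.4595) = 7.711


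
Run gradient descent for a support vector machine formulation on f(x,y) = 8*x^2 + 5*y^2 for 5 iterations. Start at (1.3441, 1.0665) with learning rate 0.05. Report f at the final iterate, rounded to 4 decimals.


Gradient descent on f(x,y) = 8*x^2 + 5*y^2.
Starting point: (1.3441, 1.0665), alpha = 0.05
Step 1: grad_x = 2*8*1.3441 = 21.5056, grad_y = 2*5*1.0665 = 10.665
  x_1 = 1.3441 - 0.05*21.5056 = 0.2688
  y_1 = 1.0665 - 0.05*10.665 = 0.5333
Step 2: grad_x = 2*8*0.2688 = 4.3011, grad_y = 2*5*0.5333 = 5.3325
  x_2 = 0.2688 - 0.05*4.3011 = 0.0538
  y_2 = 0.5333 - 0.05*5.3325 = 0.2666
Step 3: grad_x = 2*8*0.0538 = 0.8602, grad_y = 2*5*0.2666 = 2.6663
  x_3 = 0.0538 - 0.05*0.8602 = 0.0108
  y_3 = 0.2666 - 0.05*2.6663 = 0.1333
Step 4: grad_x = 2*8*0.0108 = 0.172, grad_y = 2*5*0.1333 = 1.3331
  x_4 = 0.0108 - 0.05*0.172 = 0.0022
  y_4 = 0.1333 - 0.05*1.3331 = 0.0667
Step 5: grad_x = 2*8*0.0022 = 0.0344, grad_y = 2*5*0.0667 = 0.6666
  x_5 = 0.0022 - 0.05*0.0344 = 0.0004
  y_5 = 0.0667 - 0.05*0.6666 = 0.0333
f(0.0004, 0.0333) = 8*0.0004^2 + 5*0.0333^2 = 0.0056


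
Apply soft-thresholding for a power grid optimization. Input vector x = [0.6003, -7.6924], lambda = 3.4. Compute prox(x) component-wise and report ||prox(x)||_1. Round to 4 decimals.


Soft-thresholding with lambda = 3.4:
prox(0.6003) = sign(0.6003)*max(|0.6003| - 3.4, 0) = 0.0
prox(-7.6924) = sign(-7.6924)*max(|-7.6924| - 3.4, 0) = -4.2924
prox(x) = [0.0, -4.2924]
||prox(x)||_1 = 0.0 + 4.2924 = 4.2924


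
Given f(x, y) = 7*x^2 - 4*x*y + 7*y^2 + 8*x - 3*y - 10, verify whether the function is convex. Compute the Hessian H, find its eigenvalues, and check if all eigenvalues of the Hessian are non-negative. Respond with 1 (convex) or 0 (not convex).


The Hessian of f(x,y) = 7*x^2 - 4*x*y + 7*y^2 + 8*x - 3*y - 10 is:
H = [[14, -4], [-4, 14]]
Trace = 14 + 14 = 28
Determinant = 14*14 - (-4)^2 = 180
Discriminant = (28)^2 - 4*180 = 64.0
Eigenvalues: lambda_1 = 10.0, lambda_2 = 18.0
The function is convex.

1


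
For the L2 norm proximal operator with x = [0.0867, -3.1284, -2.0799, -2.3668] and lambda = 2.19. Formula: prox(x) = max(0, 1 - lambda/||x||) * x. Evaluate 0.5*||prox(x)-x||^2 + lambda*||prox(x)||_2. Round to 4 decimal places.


Step 1: Compute ||x||.
||x|| = 4.441
Step 2: Compute scaling factor.
scale = max(0, 1 - 2.19/4.441) = 0.5069
Step 3: prox(x) = [0.0439, -1.5857, -1.0542, -1.1996]
||prox(x)|| = 2.251
Step 4: Proximal objective.
0.5*||prox-x||^2 = 2.3981
lambda*||prox|| = 4.9297
Total = 7.3277


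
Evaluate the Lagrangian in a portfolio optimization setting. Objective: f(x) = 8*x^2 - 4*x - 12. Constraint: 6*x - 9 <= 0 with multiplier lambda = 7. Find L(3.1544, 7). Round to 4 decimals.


Step 1: Evaluate f(x).
f(3.1544) = 8*3.1544^2 - 4*3.1544 - 12 = 54.9843
Step 2: Evaluate g(x).
g(3.1544) = 6*3.1544 - 9 = 9.9264
Step 3: Compute Lagrangian.
L = 54.9843 + 7*9.9264 = 124.4691


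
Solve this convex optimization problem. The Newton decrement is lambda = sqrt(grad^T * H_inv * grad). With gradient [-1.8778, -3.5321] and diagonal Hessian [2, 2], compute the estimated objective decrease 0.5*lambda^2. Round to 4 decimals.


Step 1: H is diagonal, so H^(-1) * g = [-0.9389, -1.7661].
Step 2: g^T H^(-1) g = sum_i g_i^2 / H_ii
  = (-1.8778)^2/2 + (-3.5321)^2/2
  = 1.7631 + 6.2379 = 8.0009
Step 3: Objective decrease = 0.5 * g^T H^(-1) g = 4.0005


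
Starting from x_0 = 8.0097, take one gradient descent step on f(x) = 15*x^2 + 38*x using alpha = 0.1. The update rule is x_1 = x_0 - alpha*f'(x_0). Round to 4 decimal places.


We compute the gradient at x_0 and apply the update.
f'(x) = 30*x + 38
f'(8.0097) = 30*8.0097 + 38 = 278.291
x_1 = 8.0097 - 0.1*278.291 = -19.8194


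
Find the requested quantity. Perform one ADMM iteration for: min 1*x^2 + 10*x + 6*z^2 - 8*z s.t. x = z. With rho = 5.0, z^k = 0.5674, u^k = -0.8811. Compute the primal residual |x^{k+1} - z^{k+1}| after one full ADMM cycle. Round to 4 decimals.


ADMM iteration with rho = 5.0, z^k = 0.5674, u^k = -0.8811
Step 1: x-update.
Minimize 1*x^2 + 10*x + (5.0/2)*(x - 0.5674 - 0.8811)^2
FOC: (2*1 + 5.0)*x = -10 + 5.0*(0.5674 + 0.8811)
x^{k+1} = -0.3939
Step 2: z-update.
Minimize 6*z^2 - 8*z + (5.0/2)*(-0.3939 - z - 0.8811)^2
FOC: (2*6 + 5.0)*z = 8 + 5.0*(-0.3939 - 0.8811)
z^{k+1} = 0.0956
Step 3: u-update.
u^{k+1} = -0.8811 - 0.3939 - 0.0956 = -1.3706
Step 4: Primal residual = |-0.3939 - 0.0956| = 0.4895


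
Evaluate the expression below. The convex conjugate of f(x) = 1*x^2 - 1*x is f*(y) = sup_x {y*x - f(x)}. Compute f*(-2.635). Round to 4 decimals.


f*(y) = sup_x {y*x - a*x^2 - b*x} = sup_x {(y-b)*x - a*x^2}
FOC: (y - b) - 2a*x = 0 => x* = (y - b)/(2a)
x* = (-2.635 + 1)/(2*1) = -0.8175
f*(-2.635) = (y-b)^2/(4a) = (-2.635 + 1)^2/(4*1)
= 2.6732/4 = 0.6683


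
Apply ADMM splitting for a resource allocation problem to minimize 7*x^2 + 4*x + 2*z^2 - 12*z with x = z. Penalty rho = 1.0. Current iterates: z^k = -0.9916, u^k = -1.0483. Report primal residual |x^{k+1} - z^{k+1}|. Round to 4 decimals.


ADMM iteration with rho = 1.0, z^k = -0.9916, u^k = -1.0483
Step 1: x-update.
Minimize 7*x^2 + 4*x + (1.0/2)*(x + 0.9916 - 1.0483)^2
FOC: (2*7 + 1.0)*x = -4 + 1.0*(-0.9916 + 1.0483)
x^{k+1} = -0.2629
Step 2: z-update.
Minimize 2*z^2 - 12*z + (1.0/2)*(-0.2629 - z - 1.0483)^2
FOC: (2*2 + 1.0)*z = 12 + 1.0*(-0.2629 - 1.0483)
z^{k+1} = 2.1378
Step 3: u-update.
u^{k+1} = -1.0483 - 0.2629 - 2.1378 = -3.4489
Step 4: Primal residual = |-0.2629 - 2.1378| = 2.4006


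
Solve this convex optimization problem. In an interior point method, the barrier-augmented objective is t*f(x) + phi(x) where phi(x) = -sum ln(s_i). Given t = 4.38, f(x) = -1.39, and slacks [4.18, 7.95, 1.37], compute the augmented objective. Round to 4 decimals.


Step 1: Compute log-barrier.
ln values: [1.4303, 2.0732, 0.3148]
phi = -(1.4303 + 2.0732 + 0.3148) = -3.8183
Step 2: Compute augmented objective.
t*f(x) = 4.38*-1.39 = -6.0882
Total = -6.0882 - 3.8183 = -9.9065


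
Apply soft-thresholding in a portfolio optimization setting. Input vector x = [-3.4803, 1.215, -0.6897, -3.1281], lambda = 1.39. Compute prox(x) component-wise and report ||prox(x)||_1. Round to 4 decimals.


Soft-thresholding with lambda = 1.39:
prox(-3.4803) = sign(-3.4803)*max(|-3.4803| - 1.39, 0) = -2.0903
prox(1.215) = sign(1.215)*max(|1.215| - 1.39, 0) = 0.0
prox(-0.6897) = sign(-0.6897)*max(|-0.6897| - 1.39, 0) = 0.0
prox(-3.1281) = sign(-3.1281)*max(|-3.1281| - 1.39, 0) = -1.7381
prox(x) = [-2.0903, 0.0, 0.0, -1.7381]
||prox(x)||_1 = 2.0903 + 0.0 + 0.0 + 1.7381 = 3.8284


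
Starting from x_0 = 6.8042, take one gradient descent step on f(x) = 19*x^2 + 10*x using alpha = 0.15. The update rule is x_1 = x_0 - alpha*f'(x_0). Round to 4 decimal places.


We compute the gradient at x_0 and apply the update.
f'(x) = 38*x + 10
f'(6.8042) = 38*6.8042 + 10 = 268.5596
x_1 = 6.8042 - 0.15*268.5596 = -33.4797


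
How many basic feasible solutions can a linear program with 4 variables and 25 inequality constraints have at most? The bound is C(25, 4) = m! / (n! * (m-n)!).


Each vertex corresponds to some choice of n active constraints out of m, so the number of vertices is at most C(m, n) = m! / (n!(m-n)!).
m = 25, n = 4
Numerator: 25 * 24 * 23 * 22
Denominator: 4! = 24
C(25, 4) = 12650


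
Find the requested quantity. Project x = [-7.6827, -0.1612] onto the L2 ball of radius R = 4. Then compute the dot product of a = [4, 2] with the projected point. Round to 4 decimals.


Step 1: Compute ||x|| (intermediates to 6 decimals).
||x|| = sqrt((-7.6827)^2 + (-0.1612)^2) = 7.684391
Step 2: Project.
Since ||x|| > R, scale = R/||x|| = 4/7.684391 = 0.520536, proj(x) = scale * x
proj(x) = [-3.999122, -0.08391]
Step 3: Dot product.
a^T * proj(x) = 4*(-3.999122) + 2*(-0.08391) = -16.1643


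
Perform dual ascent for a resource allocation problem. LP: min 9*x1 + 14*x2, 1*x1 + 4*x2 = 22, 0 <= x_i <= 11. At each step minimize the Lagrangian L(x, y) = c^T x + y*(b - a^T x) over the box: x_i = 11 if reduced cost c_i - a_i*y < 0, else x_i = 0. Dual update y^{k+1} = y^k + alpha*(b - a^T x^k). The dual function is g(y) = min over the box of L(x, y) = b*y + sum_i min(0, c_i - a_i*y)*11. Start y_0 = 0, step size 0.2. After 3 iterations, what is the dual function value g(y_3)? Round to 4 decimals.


Dual ascent for LP: min 9*x1 + 14*x2, 1*x1 + 4*x2 = 22, 0 <= x_i <= 11
Step 1: y^k = 0.0, reduced costs: (9.0, 14.0)
  x^k = (0.0, 0.0), subgradient = b - a^T x = 22.0
  y^{k+1} = 0.0 + 0.2*22.0 = 4.4
Step 2: y^k = 4.4, reduced costs: (4.6, -3.6)
  x^k = (0.0, 11.0), subgradient = b - a^T x = -22.0
  y^{k+1} = 4.4 + 0.2*-22.0 = 0.0
Step 3: y^k = 0.0, reduced costs: (9.0, 14.0)
  x^k = (0.0, 0.0), subgradient = b - a^T x = 22.0
  y^{k+1} = 0.0 + 0.2*22.0 = 4.4
Dual objective at y_3 = 4.4: reduced costs (4.6, -3.6), box minimizer x = (0.0, 11.0)
g(y_3) = b*y + (c1 - a1*y)*x1 + (c2 - a2*y)*x2 = 22*4.4 + 4.6*0.0 + (-3.6)*11.0 = 96.8 + 0.0 - 39.6 = 57.2


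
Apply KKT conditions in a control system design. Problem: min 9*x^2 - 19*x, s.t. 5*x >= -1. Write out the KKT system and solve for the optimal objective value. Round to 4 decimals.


Step 1: Try lambda = 0 (constraint inactive).
Stationarity: 2*9*x - 19 = 0
x* = 19/(2*9) = 19/18 = 1.0556 (rounded; the exact value 19/18 is used below)
Check constraint: 5*1.0556 = 5.278 >= -1 -- satisfied.
Step 2: Compute optimal value.
f(x*) = 9*(19/18)^2 - 19*(19/18) = -10.0278


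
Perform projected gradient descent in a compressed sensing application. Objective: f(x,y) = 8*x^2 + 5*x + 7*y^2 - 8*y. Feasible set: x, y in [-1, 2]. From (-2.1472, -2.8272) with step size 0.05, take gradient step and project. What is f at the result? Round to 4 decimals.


Step 1: Compute gradient at (-2.1472, -2.8272).
grad_x = 2*8*-2.1472 + 5 = -29.3552
grad_y = 2*7*-2.8272 - 8 = -47.5808
Step 2: Gradient step.
x_raw = -2.1472 - 0.05*-29.3552 = -0.6794
y_raw = -2.8272 - 0.05*-47.5808 = -0.4482
Step 3: Project onto [-1, 2].
x_proj = clip(-0.6794) = -0.6794
y_proj = clip(-0.4482) = -0.4482
Step 4: Evaluate f.
f(-0.6794, -0.4482) = 5.2871


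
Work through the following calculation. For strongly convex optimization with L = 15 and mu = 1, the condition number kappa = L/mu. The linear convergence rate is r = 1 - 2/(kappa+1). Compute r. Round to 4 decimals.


Step 1: Compute the condition number.
kappa = L/mu = 15/1 = 15.0
Step 2: Compute the convergence rate.
r = 1 - 2/(kappa + 1) = 1 - 2*mu/(L + mu) = (L - mu)/(L + mu) = 14/16 = 0.875


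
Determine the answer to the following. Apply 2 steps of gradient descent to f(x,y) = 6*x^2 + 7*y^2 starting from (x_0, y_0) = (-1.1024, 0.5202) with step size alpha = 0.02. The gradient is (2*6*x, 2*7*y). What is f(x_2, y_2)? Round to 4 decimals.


Gradient descent on f(x,y) = 6*x^2 + 7*y^2.
Starting point: (-1.1024, 0.5202), alpha = 0.02
Step 1: grad_x = 2*6*-1.1024 = -13.2288, grad_y = 2*7*0.5202 = 7.2828
  x_1 = -1.1024 - 0.02*-13.2288 = -0.8378
  y_1 = 0.5202 - 0.02*7.2828 = 0.3745
Step 2: grad_x = 2*6*-0.8378 = -10.0539, grad_y = 2*7*0.3745 = 5.2436
  x_2 = -0.8378 - 0.02*-10.0539 = -0.6367
  y_2 = 0.3745 - 0.02*5.2436 = 0.2697
f(-0.6367, 0.2697) = 6*(-0.6367)^2 + 7*0.2697^2 = 2.9417


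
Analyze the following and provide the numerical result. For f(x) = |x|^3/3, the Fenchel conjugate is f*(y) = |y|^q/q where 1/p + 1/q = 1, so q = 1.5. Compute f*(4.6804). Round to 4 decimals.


The conjugate exponent q satisfies 1/p + 1/q = 1.
p = 3, so q = 3/(3 - 1) = 1.5
|y|^q = 4.6804^1.5 = 10.1257
f*(4.6804) = 10.1257 / 1.5 = 6.7505


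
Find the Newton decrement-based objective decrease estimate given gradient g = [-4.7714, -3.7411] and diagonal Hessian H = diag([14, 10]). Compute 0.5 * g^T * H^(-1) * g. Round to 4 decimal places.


Step 1: H is diagonal, so H^(-1) * g = [-0.3408, -0.3741].
Step 2: g^T H^(-1) g = sum_i g_i^2 / H_ii
  = (-4.7714)^2/14 + (-3.7411)^2/10
  = 1.6262 + 1.3996 = 3.0257
Step 3: Objective decrease = 0.5 * g^T H^(-1) g = 1.5129


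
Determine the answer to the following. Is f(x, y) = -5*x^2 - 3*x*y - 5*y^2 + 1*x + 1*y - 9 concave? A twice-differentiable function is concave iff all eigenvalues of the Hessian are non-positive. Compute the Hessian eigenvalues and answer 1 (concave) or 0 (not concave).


The Hessian of f(x,y) = -5*x^2 - 3*x*y - 5*y^2 + 1*x + 1*y - 9 is:
H = [[-10, -3], [-3, -10]]
Trace = -10 - 10 = -20
Determinant = -10*-10 - (-3)^2 = 91
Discriminant = (-20)^2 - 4*91 = 36.0
Eigenvalues: lambda_1 = -13.0, lambda_2 = -7.0
The function is concave.

1
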